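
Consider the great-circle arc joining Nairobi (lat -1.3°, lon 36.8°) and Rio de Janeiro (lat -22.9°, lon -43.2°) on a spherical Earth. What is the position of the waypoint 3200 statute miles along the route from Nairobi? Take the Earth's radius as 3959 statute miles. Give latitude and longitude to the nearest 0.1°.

≈ lat -17.4°, lon -7.4°

Convert each endpoint to a unit vector on the sphere (x = cos φ cos λ, y = cos φ sin λ, z = sin φ).
The central angle between the endpoints is δ = arccos(p₁·p₂) ≈ 1.401 rad (80.3°). The total great-circle distance is δ·R ≈ 1.401 × 3959 ≈ 5547 mi, so the target fraction is f = 3200/5547 ≈ 0.577.
Interpolate at f ≈ 0.577 with slerp weights a = sin((1−f)δ)/sin δ ≈ 0.567, b = sin(fδ)/sin δ ≈ 0.734.
p = a·p₁ + b·p₂ ≈ (0.946, -0.123, -0.298); φ = arcsin(p_z) ≈ -17.36°, λ = atan2(p_y, p_x) ≈ -7.41°.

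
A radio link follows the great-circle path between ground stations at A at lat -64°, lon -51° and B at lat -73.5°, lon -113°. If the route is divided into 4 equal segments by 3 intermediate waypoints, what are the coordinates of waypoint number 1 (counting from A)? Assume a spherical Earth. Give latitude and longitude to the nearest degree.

≈ lat -68°, lon -61°

The haversine formula gives a central angle δ ≈ 0.402 rad (23.0°) between the endpoints.
Interpolate at f = 1/4 with slerp weights a = sin((1−f)δ)/sin δ ≈ 0.759, b = sin(fδ)/sin δ ≈ 0.256.
p = a·p₁ + b·p₂ ≈ (0.181, -0.326, -0.928); φ = arcsin(p_z) ≈ -68.13°, λ = atan2(p_y, p_x) ≈ -60.94°.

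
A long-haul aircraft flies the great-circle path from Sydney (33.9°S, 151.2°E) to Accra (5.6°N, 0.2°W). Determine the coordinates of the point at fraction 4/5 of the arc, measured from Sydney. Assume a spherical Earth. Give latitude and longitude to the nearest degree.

Write both endpoints as unit vectors p₁, p₂ with components (cos φ cos λ, cos φ sin λ, sin φ).
The central angle between the endpoints is δ = arccos(p₁·p₂) ≈ 2.465 rad (141.2°).
Interpolate at f = 4/5 with slerp weights a = sin((1−f)δ)/sin δ ≈ 0.756, b = sin(fδ)/sin δ ≈ 1.470.
p = a·p₁ + b·p₂ ≈ (0.913, 0.297, -0.278); φ = arcsin(p_z) ≈ -16.15°, λ = atan2(p_y, p_x) ≈ 18.02°.

≈ 16°S, 18°E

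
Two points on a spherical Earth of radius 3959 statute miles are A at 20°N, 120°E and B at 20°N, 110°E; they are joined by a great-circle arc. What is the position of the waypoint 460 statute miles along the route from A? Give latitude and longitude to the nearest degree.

≈ 20°N, 113°E

The haversine formula gives a central angle δ ≈ 0.164 rad (9.4°) between the endpoints. The total great-circle distance is δ·R ≈ 0.164 × 3959 ≈ 649 mi, so the target fraction is f = 460/649 ≈ 0.709.
Interpolate at f ≈ 0.709 with slerp weights a = sin((1−f)δ)/sin δ ≈ 0.293, b = sin(fδ)/sin δ ≈ 0.710.
p = a·p₁ + b·p₂ ≈ (-0.366, 0.865, 0.343); φ = arcsin(p_z) ≈ 20.06°, λ = atan2(p_y, p_x) ≈ 112.91°.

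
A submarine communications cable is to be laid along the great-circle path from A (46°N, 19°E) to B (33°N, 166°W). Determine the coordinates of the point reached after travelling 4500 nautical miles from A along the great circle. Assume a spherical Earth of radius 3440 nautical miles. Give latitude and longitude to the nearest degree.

Write both endpoints as unit vectors p₁, p₂ with components (cos φ cos λ, cos φ sin λ, sin φ).
The central angle between the endpoints is δ = arccos(p₁·p₂) ≈ 1.761 rad (100.9°). The total great-circle distance is δ·R ≈ 1.761 × 3440 ≈ 6056 nmi, so the target fraction is f = 4500/6056 ≈ 0.743.
Interpolate at f ≈ 0.743 with slerp weights a = sin((1−f)δ)/sin δ ≈ 0.445, b = sin(fδ)/sin δ ≈ 0.983.
p = a·p₁ + b·p₂ ≈ (-0.508, -0.099, 0.856); φ = arcsin(p_z) ≈ 58.84°, λ = atan2(p_y, p_x) ≈ -168.99°.

≈ (59°N, 169°W)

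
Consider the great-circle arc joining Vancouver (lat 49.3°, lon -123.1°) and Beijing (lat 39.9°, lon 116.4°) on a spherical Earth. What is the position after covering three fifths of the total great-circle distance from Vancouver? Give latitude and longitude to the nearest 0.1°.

≈ lat 60.6°, lon 153.2°

Convert each endpoint to a unit vector on the sphere (x = cos φ cos λ, y = cos φ sin λ, z = sin φ).
The central angle between the endpoints is δ = arccos(p₁·p₂) ≈ 1.336 rad (76.6°).
Interpolate at f = 3/5 with slerp weights a = sin((1−f)δ)/sin δ ≈ 0.524, b = sin(fδ)/sin δ ≈ 0.739.
p = a·p₁ + b·p₂ ≈ (-0.439, 0.222, 0.871); φ = arcsin(p_z) ≈ 60.57°, λ = atan2(p_y, p_x) ≈ 153.20°.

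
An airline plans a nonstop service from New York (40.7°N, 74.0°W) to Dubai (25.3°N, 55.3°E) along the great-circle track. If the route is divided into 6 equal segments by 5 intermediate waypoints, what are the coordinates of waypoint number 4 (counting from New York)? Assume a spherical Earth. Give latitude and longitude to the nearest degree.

From cos δ = sin φ₁ sin φ₂ + cos φ₁ cos φ₂ cos Δλ, the central angle is δ ≈ 1.727 rad (98.9°).
Interpolate at f = 4/6 with slerp weights a = sin((1−f)δ)/sin δ ≈ 0.551, b = sin(fδ)/sin δ ≈ 0.925.
p = a·p₁ + b·p₂ ≈ (0.591, 0.286, 0.754); φ = arcsin(p_z) ≈ 48.98°, λ = atan2(p_y, p_x) ≈ 25.79°.

≈ (49°N, 26°E)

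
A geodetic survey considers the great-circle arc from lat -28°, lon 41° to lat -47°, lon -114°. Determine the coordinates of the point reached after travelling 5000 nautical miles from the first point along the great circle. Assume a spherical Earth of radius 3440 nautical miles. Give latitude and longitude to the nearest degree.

Convert each endpoint to a unit vector on the sphere (x = cos φ cos λ, y = cos φ sin λ, z = sin φ).
The central angle between the endpoints is δ = arccos(p₁·p₂) ≈ 1.775 rad (101.7°). The total great-circle distance is δ·R ≈ 1.775 × 3440 ≈ 6105 nmi, so the target fraction is f = 5000/6105 ≈ 0.819.
Interpolate at f ≈ 0.819 with slerp weights a = sin((1−f)δ)/sin δ ≈ 0.322, b = sin(fδ)/sin δ ≈ 1.014.
p = a·p₁ + b·p₂ ≈ (-0.067, -0.445, -0.893); φ = arcsin(p_z) ≈ -63.25°, λ = atan2(p_y, p_x) ≈ -98.50°.

≈ lat -63°, lon -99°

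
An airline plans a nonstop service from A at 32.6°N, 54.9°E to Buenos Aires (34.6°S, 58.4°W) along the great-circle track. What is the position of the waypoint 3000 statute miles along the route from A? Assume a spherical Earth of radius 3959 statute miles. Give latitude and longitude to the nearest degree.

≈ 10°N, 15°E

Write both endpoints as unit vectors p₁, p₂ with components (cos φ cos λ, cos φ sin λ, sin φ).
The central angle between the endpoints is δ = arccos(p₁·p₂) ≈ 2.190 rad (125.5°). The total great-circle distance is δ·R ≈ 2.190 × 3959 ≈ 8669 mi, so the target fraction is f = 3000/8669 ≈ 0.346.
Interpolate at f ≈ 0.346 with slerp weights a = sin((1−f)δ)/sin δ ≈ 1.216, b = sin(fδ)/sin δ ≈ 0.844.
p = a·p₁ + b·p₂ ≈ (0.953, 0.247, 0.176); φ = arcsin(p_z) ≈ 10.13°, λ = atan2(p_y, p_x) ≈ 14.50°.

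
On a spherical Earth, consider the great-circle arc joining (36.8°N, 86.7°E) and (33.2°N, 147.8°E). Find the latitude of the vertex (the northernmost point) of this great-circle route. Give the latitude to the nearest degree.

≈ 39°N

The great circle lies in the plane with unit normal n̂ = (p₁ × p₂)/|p₁ × p₂|.
Here n̂_z ≈ +0.773; the vertex latitude is φ_max = arccos|n̂_z| ≈ 39.3°.
Check via Clairaut: cos φ_max = |cos φ₁| · sin C = cos(36.8°)·sin(75.0°) ≈ 0.773, again giving ≈ 39.3°.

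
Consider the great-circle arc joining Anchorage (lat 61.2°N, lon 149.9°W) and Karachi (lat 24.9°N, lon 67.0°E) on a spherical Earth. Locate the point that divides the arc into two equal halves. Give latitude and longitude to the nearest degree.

The haversine formula gives a central angle δ ≈ 1.551 rad (88.9°) between the endpoints.
Interpolate at f = 1/2 with slerp weights a = sin((1−f)δ)/sin δ ≈ 0.700, b = sin(fδ)/sin δ ≈ 0.700.
p = a·p₁ + b·p₂ ≈ (-0.044, 0.416, 0.909); φ = arcsin(p_z) ≈ 65.30°, λ = atan2(p_y, p_x) ≈ 96.00°.

≈ lat 65°N, lon 96°E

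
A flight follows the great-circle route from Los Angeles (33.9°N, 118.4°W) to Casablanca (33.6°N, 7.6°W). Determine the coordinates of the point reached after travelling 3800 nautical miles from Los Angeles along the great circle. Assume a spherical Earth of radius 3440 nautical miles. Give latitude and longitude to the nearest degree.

≈ 46°N, 33°W

The haversine formula gives a central angle δ ≈ 1.508 rad (86.4°) between the endpoints. The total great-circle distance is δ·R ≈ 1.508 × 3440 ≈ 5186 nmi, so the target fraction is f = 3800/5186 ≈ 0.733.
Interpolate at f ≈ 0.733 with slerp weights a = sin((1−f)δ)/sin δ ≈ 0.393, b = sin(fδ)/sin δ ≈ 0.895.
p = a·p₁ + b·p₂ ≈ (0.584, -0.385, 0.714); φ = arcsin(p_z) ≈ 45.60°, λ = atan2(p_y, p_x) ≈ -33.43°.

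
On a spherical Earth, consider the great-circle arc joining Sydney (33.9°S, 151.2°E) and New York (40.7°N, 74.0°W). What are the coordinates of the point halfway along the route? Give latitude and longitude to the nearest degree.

≈ (9°N, 148°W)

Convert each endpoint to a unit vector on the sphere (x = cos φ cos λ, y = cos φ sin λ, z = sin φ).
The central angle between the endpoints is δ = arccos(p₁·p₂) ≈ 2.510 rad (143.8°).
Interpolate at f = 1/2 with slerp weights a = sin((1−f)δ)/sin δ ≈ 1.610, b = sin(fδ)/sin δ ≈ 1.610.
p = a·p₁ + b·p₂ ≈ (-0.835, -0.530, 0.152); φ = arcsin(p_z) ≈ 8.74°, λ = atan2(p_y, p_x) ≈ -147.61°.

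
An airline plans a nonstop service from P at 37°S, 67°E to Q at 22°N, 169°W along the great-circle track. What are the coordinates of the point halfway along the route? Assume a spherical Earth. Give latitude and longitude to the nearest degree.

Convert each endpoint to a unit vector on the sphere (x = cos φ cos λ, y = cos φ sin λ, z = sin φ).
The central angle between the endpoints is δ = arccos(p₁·p₂) ≈ 2.265 rad (129.8°).
Interpolate at f = 1/2 with slerp weights a = sin((1−f)δ)/sin δ ≈ 1.178, b = sin(fδ)/sin δ ≈ 1.178.
p = a·p₁ + b·p₂ ≈ (-0.704, 0.657, -0.268); φ = arcsin(p_z) ≈ -15.52°, λ = atan2(p_y, p_x) ≈ 136.97°.

≈ 16°S, 137°E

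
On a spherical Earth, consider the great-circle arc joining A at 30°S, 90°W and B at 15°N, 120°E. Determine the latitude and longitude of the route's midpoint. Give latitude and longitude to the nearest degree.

≈ 26°S, 177°W

Write both endpoints as unit vectors p₁, p₂ with components (cos φ cos λ, cos φ sin λ, sin φ).
The central angle between the endpoints is δ = arccos(p₁·p₂) ≈ 2.594 rad (148.6°).
Interpolate at f = 1/2 with slerp weights a = sin((1−f)δ)/sin δ ≈ 1.850, b = sin(fδ)/sin δ ≈ 1.850.
p = a·p₁ + b·p₂ ≈ (-0.893, -0.055, -0.446); φ = arcsin(p_z) ≈ -26.49°, λ = atan2(p_y, p_x) ≈ -176.50°.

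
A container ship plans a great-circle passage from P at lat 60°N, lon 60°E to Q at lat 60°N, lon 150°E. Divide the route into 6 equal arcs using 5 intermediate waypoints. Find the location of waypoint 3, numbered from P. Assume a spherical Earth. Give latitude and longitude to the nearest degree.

The haversine formula gives a central angle δ ≈ 0.723 rad (41.4°) between the endpoints.
Interpolate at f = 3/6 with slerp weights a = sin((1−f)δ)/sin δ ≈ 0.535, b = sin(fδ)/sin δ ≈ 0.535.
p = a·p₁ + b·p₂ ≈ (-0.098, 0.365, 0.926); φ = arcsin(p_z) ≈ 67.79°, λ = atan2(p_y, p_x) ≈ 105.00°.

≈ lat 68°N, lon 105°E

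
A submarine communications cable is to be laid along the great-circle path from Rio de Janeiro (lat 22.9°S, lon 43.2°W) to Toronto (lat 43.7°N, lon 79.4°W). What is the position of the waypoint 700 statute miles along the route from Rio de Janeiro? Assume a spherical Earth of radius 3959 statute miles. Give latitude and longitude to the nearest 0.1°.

≈ lat 13.8°S, lon 47.8°W

Convert each endpoint to a unit vector on the sphere (x = cos φ cos λ, y = cos φ sin λ, z = sin φ).
The central angle between the endpoints is δ = arccos(p₁·p₂) ≈ 1.299 rad (74.4°). The total great-circle distance is δ·R ≈ 1.299 × 3959 ≈ 5142 mi, so the target fraction is f = 700/5142 ≈ 0.136.
Interpolate at f ≈ 0.136 with slerp weights a = sin((1−f)δ)/sin δ ≈ 0.935, b = sin(fδ)/sin δ ≈ 0.183.
p = a·p₁ + b·p₂ ≈ (0.652, -0.720, -0.238); φ = arcsin(p_z) ≈ -13.76°, λ = atan2(p_y, p_x) ≈ -47.80°.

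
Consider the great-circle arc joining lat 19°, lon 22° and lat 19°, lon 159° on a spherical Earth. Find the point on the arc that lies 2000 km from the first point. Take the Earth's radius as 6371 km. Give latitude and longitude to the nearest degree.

Convert each endpoint to a unit vector on the sphere (x = cos φ cos λ, y = cos φ sin λ, z = sin φ).
The central angle between the endpoints is δ = arccos(p₁·p₂) ≈ 2.151 rad (123.2°). The total great-circle distance is δ·R ≈ 2.151 × 6371 ≈ 13701 km, so the target fraction is f = 2000/13701 ≈ 0.146.
Interpolate at f ≈ 0.146 with slerp weights a = sin((1−f)δ)/sin δ ≈ 1.153, b = sin(fδ)/sin δ ≈ 0.369.
p = a·p₁ + b·p₂ ≈ (0.685, 0.534, 0.496); φ = arcsin(p_z) ≈ 29.71°, λ = atan2(p_y, p_x) ≈ 37.91°.

≈ lat 30°, lon 38°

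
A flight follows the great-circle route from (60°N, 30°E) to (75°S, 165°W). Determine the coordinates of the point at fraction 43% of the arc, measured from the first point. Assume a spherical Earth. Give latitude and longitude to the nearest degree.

≈ (10°S, 43°E)

The haversine formula gives a central angle δ ≈ 2.863 rad (164.1°) between the endpoints.
Interpolate at f = 0.43 with slerp weights a = sin((1−f)δ)/sin δ ≈ 3.633, b = sin(fδ)/sin δ ≈ 3.432.
p = a·p₁ + b·p₂ ≈ (0.715, 0.678, -0.169); φ = arcsin(p_z) ≈ -9.71°, λ = atan2(p_y, p_x) ≈ 43.49°.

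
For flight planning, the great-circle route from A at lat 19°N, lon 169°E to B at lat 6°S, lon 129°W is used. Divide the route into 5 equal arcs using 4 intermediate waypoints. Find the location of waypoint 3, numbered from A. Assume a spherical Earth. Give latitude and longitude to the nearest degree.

Write both endpoints as unit vectors p₁, p₂ with components (cos φ cos λ, cos φ sin λ, sin φ).
The central angle between the endpoints is δ = arccos(p₁·p₂) ≈ 1.151 rad (66.0°).
Interpolate at f = 3/5 with slerp weights a = sin((1−f)δ)/sin δ ≈ 0.487, b = sin(fδ)/sin δ ≈ 0.698.
p = a·p₁ + b·p₂ ≈ (-0.888, -0.451, 0.085); φ = arcsin(p_z) ≈ 4.90°, λ = atan2(p_y, p_x) ≈ -153.06°.

≈ lat 5°N, lon 153°W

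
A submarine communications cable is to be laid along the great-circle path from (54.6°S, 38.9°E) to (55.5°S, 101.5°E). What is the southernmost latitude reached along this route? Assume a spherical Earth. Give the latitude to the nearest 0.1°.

≈ 59.2°S

The great circle lies in the plane with unit normal n̂ = (p₁ × p₂)/|p₁ × p₂|.
Here n̂_z ≈ +0.513; the vertex latitude is φ_max = arccos|n̂_z| ≈ 59.2°.
Check via Clairaut: cos φ_max = |cos φ₁| · sin C = cos(54.6°)·sin(117.8°) ≈ 0.513, again giving ≈ 59.2°.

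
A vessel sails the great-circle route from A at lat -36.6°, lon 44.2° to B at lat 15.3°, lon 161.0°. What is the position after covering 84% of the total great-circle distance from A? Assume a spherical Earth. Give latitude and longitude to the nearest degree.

Convert each endpoint to a unit vector on the sphere (x = cos φ cos λ, y = cos φ sin λ, z = sin φ).
The central angle between the endpoints is δ = arccos(p₁·p₂) ≈ 2.102 rad (120.4°).
Interpolate at f = 0.84 with slerp weights a = sin((1−f)δ)/sin δ ≈ 0.383, b = sin(fδ)/sin δ ≈ 1.138.
p = a·p₁ + b·p₂ ≈ (-0.817, 0.572, 0.072); φ = arcsin(p_z) ≈ 4.13°, λ = atan2(p_y, p_x) ≈ 145.04°.

≈ lat 4°, lon 145°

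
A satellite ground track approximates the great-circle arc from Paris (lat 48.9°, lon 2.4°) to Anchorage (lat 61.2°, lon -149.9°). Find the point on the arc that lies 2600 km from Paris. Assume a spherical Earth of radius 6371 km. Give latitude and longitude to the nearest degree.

Convert each endpoint to a unit vector on the sphere (x = cos φ cos λ, y = cos φ sin λ, z = sin φ).
The central angle between the endpoints is δ = arccos(p₁·p₂) ≈ 1.181 rad (67.7°). The total great-circle distance is δ·R ≈ 1.181 × 6371 ≈ 7524 km, so the target fraction is f = 2600/7524 ≈ 0.346.
Interpolate at f ≈ 0.346 with slerp weights a = sin((1−f)δ)/sin δ ≈ 0.755, b = sin(fδ)/sin δ ≈ 0.429.
p = a·p₁ + b·p₂ ≈ (0.317, -0.083, 0.945); φ = arcsin(p_z) ≈ 70.88°, λ = atan2(p_y, p_x) ≈ -14.65°.

≈ lat 71°, lon -15°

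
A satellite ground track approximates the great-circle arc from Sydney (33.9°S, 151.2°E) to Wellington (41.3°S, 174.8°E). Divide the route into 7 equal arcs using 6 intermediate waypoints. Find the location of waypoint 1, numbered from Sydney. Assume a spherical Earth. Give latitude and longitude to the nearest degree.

≈ 35°S, 154°E

Convert each endpoint to a unit vector on the sphere (x = cos φ cos λ, y = cos φ sin λ, z = sin φ).
The central angle between the endpoints is δ = arccos(p₁·p₂) ≈ 0.350 rad (20.0°).
Interpolate at f = 1/7 with slerp weights a = sin((1−f)δ)/sin δ ≈ 0.862, b = sin(fδ)/sin δ ≈ 0.146.
p = a·p₁ + b·p₂ ≈ (-0.736, 0.355, -0.577); φ = arcsin(p_z) ≈ -35.23°, λ = atan2(p_y, p_x) ≈ 154.28°.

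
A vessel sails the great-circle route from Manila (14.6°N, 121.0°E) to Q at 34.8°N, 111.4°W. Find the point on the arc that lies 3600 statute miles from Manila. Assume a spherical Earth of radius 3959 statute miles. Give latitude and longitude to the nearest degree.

Convert each endpoint to a unit vector on the sphere (x = cos φ cos λ, y = cos φ sin λ, z = sin φ).
The central angle between the endpoints is δ = arccos(p₁·p₂) ≈ 1.919 rad (109.9°). The total great-circle distance is δ·R ≈ 1.919 × 3959 ≈ 7596 mi, so the target fraction is f = 3600/7596 ≈ 0.474.
Interpolate at f ≈ 0.474 with slerp weights a = sin((1−f)δ)/sin δ ≈ 0.900, b = sin(fδ)/sin δ ≈ 0.839.
p = a·p₁ + b·p₂ ≈ (-0.700, 0.105, 0.706); φ = arcsin(p_z) ≈ 44.91°, λ = atan2(p_y, p_x) ≈ 171.46°.

≈ 45°N, 171°E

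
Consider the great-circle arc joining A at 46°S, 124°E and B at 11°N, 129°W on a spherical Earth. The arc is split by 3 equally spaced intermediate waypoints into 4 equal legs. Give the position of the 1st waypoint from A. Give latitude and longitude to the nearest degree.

≈ 42°S, 162°E

Convert each endpoint to a unit vector on the sphere (x = cos φ cos λ, y = cos φ sin λ, z = sin φ).
The central angle between the endpoints is δ = arccos(p₁·p₂) ≈ 1.914 rad (109.7°).
Interpolate at f = 1/4 with slerp weights a = sin((1−f)δ)/sin δ ≈ 1.052, b = sin(fδ)/sin δ ≈ 0.489.
p = a·p₁ + b·p₂ ≈ (-0.711, 0.233, -0.664); φ = arcsin(p_z) ≈ -41.58°, λ = atan2(p_y, p_x) ≈ 161.86°.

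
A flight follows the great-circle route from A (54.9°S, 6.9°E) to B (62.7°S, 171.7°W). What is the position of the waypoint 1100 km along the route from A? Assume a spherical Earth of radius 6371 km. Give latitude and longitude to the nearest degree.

≈ (65°S, 7°E)

Write both endpoints as unit vectors p₁, p₂ with components (cos φ cos λ, cos φ sin λ, sin φ).
The central angle between the endpoints is δ = arccos(p₁·p₂) ≈ 1.089 rad (62.4°). The total great-circle distance is δ·R ≈ 1.089 × 6371 ≈ 6938 km, so the target fraction is f = 1100/6938 ≈ 0.159.
Interpolate at f ≈ 0.159 with slerp weights a = sin((1−f)δ)/sin δ ≈ 0.895, b = sin(fδ)/sin δ ≈ 0.194.
p = a·p₁ + b·p₂ ≈ (0.423, 0.049, -0.905); φ = arcsin(p_z) ≈ -64.79°, λ = atan2(p_y, p_x) ≈ 6.61°.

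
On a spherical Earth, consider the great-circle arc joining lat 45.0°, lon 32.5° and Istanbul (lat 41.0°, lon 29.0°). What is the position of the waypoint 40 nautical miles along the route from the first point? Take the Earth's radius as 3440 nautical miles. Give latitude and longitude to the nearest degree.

The haversine formula gives a central angle δ ≈ 0.083 rad (4.7°) between the endpoints. The total great-circle distance is δ·R ≈ 0.083 × 3440 ≈ 285 nmi, so the target fraction is f = 40/285 ≈ 0.140.
Interpolate at f ≈ 0.140 with slerp weights a = sin((1−f)δ)/sin δ ≈ 0.860, b = sin(fδ)/sin δ ≈ 0.140.
p = a·p₁ + b·p₂ ≈ (0.606, 0.378, 0.700); φ = arcsin(p_z) ≈ 44.45°, λ = atan2(p_y, p_x) ≈ 31.98°.

≈ lat 44°, lon 32°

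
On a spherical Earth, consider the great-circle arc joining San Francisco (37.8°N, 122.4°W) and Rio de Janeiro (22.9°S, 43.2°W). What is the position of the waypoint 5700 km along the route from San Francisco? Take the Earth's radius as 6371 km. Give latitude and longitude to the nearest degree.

Write both endpoints as unit vectors p₁, p₂ with components (cos φ cos λ, cos φ sin λ, sin φ).
The central angle between the endpoints is δ = arccos(p₁·p₂) ≈ 1.673 rad (95.9°). The total great-circle distance is δ·R ≈ 1.673 × 6371 ≈ 10659 km, so the target fraction is f = 5700/10659 ≈ 0.535.
Interpolate at f ≈ 0.535 with slerp weights a = sin((1−f)δ)/sin δ ≈ 0.706, b = sin(fδ)/sin δ ≈ 0.784.
p = a·p₁ + b·p₂ ≈ (0.228, -0.965, 0.127); φ = arcsin(p_z) ≈ 7.32°, λ = atan2(p_y, p_x) ≈ -76.73°.

≈ 7°N, 77°W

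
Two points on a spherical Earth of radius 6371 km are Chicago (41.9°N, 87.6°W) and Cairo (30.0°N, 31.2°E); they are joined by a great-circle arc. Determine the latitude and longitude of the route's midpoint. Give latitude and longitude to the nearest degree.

≈ (55°N, 21°W)

From cos δ = sin φ₁ sin φ₂ + cos φ₁ cos φ₂ cos Δλ, the central angle is δ ≈ 1.547 rad (88.7°).
Interpolate at f = 1/2 with slerp weights a = sin((1−f)δ)/sin δ ≈ 0.699, b = sin(fδ)/sin δ ≈ 0.699.
p = a·p₁ + b·p₂ ≈ (0.540, -0.206, 0.816); φ = arcsin(p_z) ≈ 54.72°, λ = atan2(p_y, p_x) ≈ -20.92°.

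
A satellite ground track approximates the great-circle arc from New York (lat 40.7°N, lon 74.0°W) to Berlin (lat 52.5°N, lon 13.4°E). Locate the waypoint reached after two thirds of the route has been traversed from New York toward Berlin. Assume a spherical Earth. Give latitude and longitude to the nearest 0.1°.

Write both endpoints as unit vectors p₁, p₂ with components (cos φ cos λ, cos φ sin λ, sin φ).
The central angle between the endpoints is δ = arccos(p₁·p₂) ≈ 1.002 rad (57.4°).
Interpolate at f = 2/3 with slerp weights a = sin((1−f)δ)/sin δ ≈ 0.389, b = sin(fδ)/sin δ ≈ 0.735.
p = a·p₁ + b·p₂ ≈ (0.517, -0.180, 0.837); φ = arcsin(p_z) ≈ 56.83°, λ = atan2(p_y, p_x) ≈ -19.19°.

≈ lat 56.8°N, lon 19.2°W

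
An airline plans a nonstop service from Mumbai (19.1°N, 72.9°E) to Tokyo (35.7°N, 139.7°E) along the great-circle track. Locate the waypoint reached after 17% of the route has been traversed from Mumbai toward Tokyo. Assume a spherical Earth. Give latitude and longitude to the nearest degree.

≈ (24°N, 83°E)

The haversine formula gives a central angle δ ≈ 1.055 rad (60.4°) between the endpoints.
Interpolate at f = 0.17 with slerp weights a = sin((1−f)δ)/sin δ ≈ 0.883, b = sin(fδ)/sin δ ≈ 0.205.
p = a·p₁ + b·p₂ ≈ (0.118, 0.905, 0.409); φ = arcsin(p_z) ≈ 24.11°, λ = atan2(p_y, p_x) ≈ 82.55°.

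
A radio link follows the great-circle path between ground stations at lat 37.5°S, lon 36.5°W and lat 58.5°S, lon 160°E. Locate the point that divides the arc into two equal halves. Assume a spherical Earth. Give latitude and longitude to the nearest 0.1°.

Write both endpoints as unit vectors p₁, p₂ with components (cos φ cos λ, cos φ sin λ, sin φ).
The central angle between the endpoints is δ = arccos(p₁·p₂) ≈ 1.449 rad (83.0°).
Interpolate at f = 1/2 with slerp weights a = sin((1−f)δ)/sin δ ≈ 0.668, b = sin(fδ)/sin δ ≈ 0.668.
p = a·p₁ + b·p₂ ≈ (0.098, -0.196, -0.976); φ = arcsin(p_z) ≈ -77.35°, λ = atan2(p_y, p_x) ≈ -63.41°.

≈ lat 77.4°S, lon 63.4°W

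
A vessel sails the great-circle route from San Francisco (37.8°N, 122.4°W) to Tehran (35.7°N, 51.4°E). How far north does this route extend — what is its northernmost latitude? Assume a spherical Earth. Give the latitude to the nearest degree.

The great circle lies in the plane with unit normal n̂ = (p₁ × p₂)/|p₁ × p₂|.
Here n̂_z ≈ +0.072; the vertex latitude is φ_max = arccos|n̂_z| ≈ 85.9°.
Check via Clairaut: cos φ_max = |cos φ₁| · sin C = cos(37.8°)·sin(5.2°) ≈ 0.072, again giving ≈ 85.9°.

≈ 86°N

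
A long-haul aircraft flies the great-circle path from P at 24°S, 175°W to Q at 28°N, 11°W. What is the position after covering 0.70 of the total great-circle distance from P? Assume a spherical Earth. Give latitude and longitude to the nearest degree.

From cos δ = sin φ₁ sin φ₂ + cos φ₁ cos φ₂ cos Δλ, the central angle is δ ≈ 2.881 rad (165.1°).
Interpolate at f = 0.70 with slerp weights a = sin((1−f)δ)/sin δ ≈ 2.956, b = sin(fδ)/sin δ ≈ 3.505.
p = a·p₁ + b·p₂ ≈ (0.348, -0.826, 0.443); φ = arcsin(p_z) ≈ 26.32°, λ = atan2(p_y, p_x) ≈ -67.14°.

≈ 26°N, 67°W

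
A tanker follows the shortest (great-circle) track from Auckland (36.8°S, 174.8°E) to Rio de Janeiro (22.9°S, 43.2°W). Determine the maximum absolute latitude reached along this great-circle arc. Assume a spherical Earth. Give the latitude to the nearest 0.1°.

The great circle lies in the plane with unit normal n̂ = (p₁ × p₂)/|p₁ × p₂|.
Here n̂_z ≈ +0.484; the vertex latitude is φ_max = arccos|n̂_z| ≈ 61.0°.
Check via Clairaut: cos φ_max = |cos φ₁| · sin C = cos(36.8°)·sin(142.8°) ≈ 0.484, again giving ≈ 61.0°.

≈ 61.0°S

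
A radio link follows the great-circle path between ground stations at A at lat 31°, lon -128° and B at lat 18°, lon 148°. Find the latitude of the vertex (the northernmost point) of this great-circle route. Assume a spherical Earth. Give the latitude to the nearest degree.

≈ 33°

The great circle lies in the plane with unit normal n̂ = (p₁ × p₂)/|p₁ × p₂|.
Here n̂_z ≈ -0.836; the vertex latitude is φ_max = arccos|n̂_z| ≈ 33.3°.
Check via Clairaut: cos φ_max = |cos φ₁| · sin C = cos(31.0°)·sin(77.3°) ≈ 0.836, again giving ≈ 33.3°.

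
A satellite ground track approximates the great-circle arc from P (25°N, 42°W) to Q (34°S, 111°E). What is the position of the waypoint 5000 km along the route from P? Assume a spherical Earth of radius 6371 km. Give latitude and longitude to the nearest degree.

≈ (0°N, 3°W)

Write both endpoints as unit vectors p₁, p₂ with components (cos φ cos λ, cos φ sin λ, sin φ).
The central angle between the endpoints is δ = arccos(p₁·p₂) ≈ 2.704 rad (154.9°). The total great-circle distance is δ·R ≈ 2.704 × 6371 ≈ 17227 km, so the target fraction is f = 5000/17227 ≈ 0.290.
Interpolate at f ≈ 0.290 with slerp weights a = sin((1−f)δ)/sin δ ≈ 2.218, b = sin(fδ)/sin δ ≈ 1.668.
p = a·p₁ + b·p₂ ≈ (0.999, -0.054, 0.005); φ = arcsin(p_z) ≈ 0.28°, λ = atan2(p_y, p_x) ≈ -3.12°.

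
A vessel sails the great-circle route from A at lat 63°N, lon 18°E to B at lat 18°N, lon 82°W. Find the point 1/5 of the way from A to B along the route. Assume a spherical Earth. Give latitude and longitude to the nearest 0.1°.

The haversine formula gives a central angle δ ≈ 1.369 rad (78.4°) between the endpoints.
Interpolate at f = 1/5 with slerp weights a = sin((1−f)δ)/sin δ ≈ 0.907, b = sin(fδ)/sin δ ≈ 0.276.
p = a·p₁ + b·p₂ ≈ (0.428, -0.133, 0.894); φ = arcsin(p_z) ≈ 63.36°, λ = atan2(p_y, p_x) ≈ -17.20°.

≈ lat 63.4°N, lon 17.2°W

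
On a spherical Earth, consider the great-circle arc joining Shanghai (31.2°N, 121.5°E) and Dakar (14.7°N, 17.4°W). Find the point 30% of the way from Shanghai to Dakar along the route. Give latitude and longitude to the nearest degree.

Write both endpoints as unit vectors p₁, p₂ with components (cos φ cos λ, cos φ sin λ, sin φ).
The central angle between the endpoints is δ = arccos(p₁·p₂) ≈ 2.085 rad (119.5°).
Interpolate at f = 0.30 with slerp weights a = sin((1−f)δ)/sin δ ≈ 1.142, b = sin(fδ)/sin δ ≈ 0.673.
p = a·p₁ + b·p₂ ≈ (0.111, 0.638, 0.762); φ = arcsin(p_z) ≈ 49.64°, λ = atan2(p_y, p_x) ≈ 80.16°.

≈ (50°N, 80°E)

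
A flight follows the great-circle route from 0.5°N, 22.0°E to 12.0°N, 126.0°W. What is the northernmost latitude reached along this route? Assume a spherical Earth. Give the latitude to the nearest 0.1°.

The great circle lies in the plane with unit normal n̂ = (p₁ × p₂)/|p₁ × p₂|.
Here n̂_z ≈ -0.924; the vertex latitude is φ_max = arccos|n̂_z| ≈ 22.5°.

≈ 22.5°N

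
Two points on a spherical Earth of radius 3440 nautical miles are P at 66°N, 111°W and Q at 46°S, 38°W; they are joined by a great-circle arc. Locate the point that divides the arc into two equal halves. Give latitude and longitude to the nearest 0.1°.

The haversine formula gives a central angle δ ≈ 2.183 rad (125.1°) between the endpoints.
Interpolate at f = 1/2 with slerp weights a = sin((1−f)δ)/sin δ ≈ 1.084, b = sin(fδ)/sin δ ≈ 1.084.
p = a·p₁ + b·p₂ ≈ (0.435, -0.875, 0.211); φ = arcsin(p_z) ≈ 12.15°, λ = atan2(p_y, p_x) ≈ -63.55°.

≈ 12.2°N, 63.6°W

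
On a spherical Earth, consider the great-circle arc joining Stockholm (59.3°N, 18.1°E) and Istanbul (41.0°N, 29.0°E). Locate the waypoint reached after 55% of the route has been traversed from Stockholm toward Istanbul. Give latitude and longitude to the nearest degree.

Write both endpoints as unit vectors p₁, p₂ with components (cos φ cos λ, cos φ sin λ, sin φ).
The central angle between the endpoints is δ = arccos(p₁·p₂) ≈ 0.341 rad (19.5°).
Interpolate at f = 0.55 with slerp weights a = sin((1−f)δ)/sin δ ≈ 0.457, b = sin(fδ)/sin δ ≈ 0.558.
p = a·p₁ + b·p₂ ≈ (0.590, 0.276, 0.759); φ = arcsin(p_z) ≈ 49.35°, λ = atan2(p_y, p_x) ≈ 25.12°.

≈ (49°N, 25°E)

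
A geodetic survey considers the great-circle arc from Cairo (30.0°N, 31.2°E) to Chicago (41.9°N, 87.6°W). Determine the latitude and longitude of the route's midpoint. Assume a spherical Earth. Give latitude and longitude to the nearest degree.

Write both endpoints as unit vectors p₁, p₂ with components (cos φ cos λ, cos φ sin λ, sin φ).
The central angle between the endpoints is δ = arccos(p₁·p₂) ≈ 1.547 rad (88.7°).
Interpolate at f = 1/2 with slerp weights a = sin((1−f)δ)/sin δ ≈ 0.699, b = sin(fδ)/sin δ ≈ 0.699.
p = a·p₁ + b·p₂ ≈ (0.540, -0.206, 0.816); φ = arcsin(p_z) ≈ 54.72°, λ = atan2(p_y, p_x) ≈ -20.92°.

≈ (55°N, 21°W)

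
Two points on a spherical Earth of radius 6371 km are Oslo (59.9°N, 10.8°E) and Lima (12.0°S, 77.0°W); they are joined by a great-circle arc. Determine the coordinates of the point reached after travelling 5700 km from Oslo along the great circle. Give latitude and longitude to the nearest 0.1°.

≈ (29.2°N, 51.4°W)

Convert each endpoint to a unit vector on the sphere (x = cos φ cos λ, y = cos φ sin λ, z = sin φ).
The central angle between the endpoints is δ = arccos(p₁·p₂) ≈ 1.733 rad (99.3°). The total great-circle distance is δ·R ≈ 1.733 × 6371 ≈ 11038 km, so the target fraction is f = 5700/11038 ≈ 0.516.
Interpolate at f ≈ 0.516 with slerp weights a = sin((1−f)δ)/sin δ ≈ 0.753, b = sin(fδ)/sin δ ≈ 0.790.
p = a·p₁ + b·p₂ ≈ (0.545, -0.682, 0.487); φ = arcsin(p_z) ≈ 29.16°, λ = atan2(p_y, p_x) ≈ -51.40°.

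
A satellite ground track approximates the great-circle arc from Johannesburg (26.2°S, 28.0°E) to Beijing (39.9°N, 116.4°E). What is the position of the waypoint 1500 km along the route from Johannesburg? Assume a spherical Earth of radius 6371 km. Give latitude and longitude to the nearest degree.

≈ 18°S, 39°E

The haversine formula gives a central angle δ ≈ 1.838 rad (105.3°) between the endpoints. The total great-circle distance is δ·R ≈ 1.838 × 6371 ≈ 11710 km, so the target fraction is f = 1500/11710 ≈ 0.128.
Interpolate at f ≈ 0.128 with slerp weights a = sin((1−f)δ)/sin δ ≈ 1.036, b = sin(fδ)/sin δ ≈ 0.242.
p = a·p₁ + b·p₂ ≈ (0.738, 0.603, -0.302); φ = arcsin(p_z) ≈ -17.60°, λ = atan2(p_y, p_x) ≈ 39.22°.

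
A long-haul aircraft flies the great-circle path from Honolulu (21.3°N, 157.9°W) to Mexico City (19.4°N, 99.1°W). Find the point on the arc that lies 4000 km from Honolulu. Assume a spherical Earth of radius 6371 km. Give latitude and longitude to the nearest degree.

Convert each endpoint to a unit vector on the sphere (x = cos φ cos λ, y = cos φ sin λ, z = sin φ).
The central angle between the endpoints is δ = arccos(p₁·p₂) ≈ 0.957 rad (54.8°). The total great-circle distance is δ·R ≈ 0.957 × 6371 ≈ 6098 km, so the target fraction is f = 4000/6098 ≈ 0.656.
Interpolate at f ≈ 0.656 with slerp weights a = sin((1−f)δ)/sin δ ≈ 0.396, b = sin(fδ)/sin δ ≈ 0.719.
p = a·p₁ + b·p₂ ≈ (-0.449, -0.808, 0.382); φ = arcsin(p_z) ≈ 22.48°, λ = atan2(p_y, p_x) ≈ -119.04°.

≈ (22°N, 119°W)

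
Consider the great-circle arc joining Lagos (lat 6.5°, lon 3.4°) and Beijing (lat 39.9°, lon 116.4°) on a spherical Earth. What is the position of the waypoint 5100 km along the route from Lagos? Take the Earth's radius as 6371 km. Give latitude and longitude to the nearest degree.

≈ lat 35°, lon 43°

Write both endpoints as unit vectors p₁, p₂ with components (cos φ cos λ, cos φ sin λ, sin φ).
The central angle between the endpoints is δ = arccos(p₁·p₂) ≈ 1.798 rad (103.0°). The total great-circle distance is δ·R ≈ 1.798 × 6371 ≈ 11455 km, so the target fraction is f = 5100/11455 ≈ 0.445.
Interpolate at f ≈ 0.445 with slerp weights a = sin((1−f)δ)/sin δ ≈ 0.862, b = sin(fδ)/sin δ ≈ 0.737.
p = a·p₁ + b·p₂ ≈ (0.604, 0.557, 0.570); φ = arcsin(p_z) ≈ 34.76°, λ = atan2(p_y, p_x) ≈ 42.68°.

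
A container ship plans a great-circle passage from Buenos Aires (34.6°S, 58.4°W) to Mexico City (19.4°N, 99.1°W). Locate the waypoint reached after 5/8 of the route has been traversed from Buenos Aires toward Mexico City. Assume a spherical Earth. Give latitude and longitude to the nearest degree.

≈ 1°S, 85°W

From cos δ = sin φ₁ sin φ₂ + cos φ₁ cos φ₂ cos Δλ, the central angle is δ ≈ 1.159 rad (66.4°).
Interpolate at f = 5/8 with slerp weights a = sin((1−f)δ)/sin δ ≈ 0.460, b = sin(fδ)/sin δ ≈ 0.723.
p = a·p₁ + b·p₂ ≈ (0.090, -0.996, -0.021); φ = arcsin(p_z) ≈ -1.19°, λ = atan2(p_y, p_x) ≈ -84.82°.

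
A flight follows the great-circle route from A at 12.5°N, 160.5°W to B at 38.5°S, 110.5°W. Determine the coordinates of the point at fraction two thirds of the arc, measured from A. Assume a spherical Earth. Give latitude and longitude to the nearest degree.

≈ 23°S, 130°W

From cos δ = sin φ₁ sin φ₂ + cos φ₁ cos φ₂ cos Δλ, the central angle is δ ≈ 1.206 rad (69.1°).
Interpolate at f = 2/3 with slerp weights a = sin((1−f)δ)/sin δ ≈ 0.419, b = sin(fδ)/sin δ ≈ 0.771.
p = a·p₁ + b·p₂ ≈ (-0.597, -0.702, -0.389); φ = arcsin(p_z) ≈ -22.91°, λ = atan2(p_y, p_x) ≈ -130.38°.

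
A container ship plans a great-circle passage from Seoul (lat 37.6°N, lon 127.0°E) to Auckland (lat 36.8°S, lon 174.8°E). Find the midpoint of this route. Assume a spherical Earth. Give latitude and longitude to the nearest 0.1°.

Convert each endpoint to a unit vector on the sphere (x = cos φ cos λ, y = cos φ sin λ, z = sin φ).
The central angle between the endpoints is δ = arccos(p₁·p₂) ≈ 1.510 rad (86.5°).
Interpolate at f = 1/2 with slerp weights a = sin((1−f)δ)/sin δ ≈ 0.687, b = sin(fδ)/sin δ ≈ 0.687.
p = a·p₁ + b·p₂ ≈ (-0.875, 0.484, 0.008); φ = arcsin(p_z) ≈ 0.44°, λ = atan2(p_y, p_x) ≈ 151.03°.

≈ lat 0.4°N, lon 151.0°E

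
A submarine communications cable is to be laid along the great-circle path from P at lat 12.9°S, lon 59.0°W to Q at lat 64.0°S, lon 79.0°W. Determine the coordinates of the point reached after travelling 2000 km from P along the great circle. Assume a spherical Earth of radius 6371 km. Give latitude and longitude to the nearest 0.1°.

Convert each endpoint to a unit vector on the sphere (x = cos φ cos λ, y = cos φ sin λ, z = sin φ).
The central angle between the endpoints is δ = arccos(p₁·p₂) ≈ 0.925 rad (53.0°). The total great-circle distance is δ·R ≈ 0.925 × 6371 ≈ 5890 km, so the target fraction is f = 2000/5890 ≈ 0.340.
Interpolate at f ≈ 0.340 with slerp weights a = sin((1−f)δ)/sin δ ≈ 0.718, b = sin(fδ)/sin δ ≈ 0.387.
p = a·p₁ + b·p₂ ≈ (0.393, -0.767, -0.508); φ = arcsin(p_z) ≈ -30.53°, λ = atan2(p_y, p_x) ≈ -62.86°.

≈ lat 30.5°S, lon 62.9°W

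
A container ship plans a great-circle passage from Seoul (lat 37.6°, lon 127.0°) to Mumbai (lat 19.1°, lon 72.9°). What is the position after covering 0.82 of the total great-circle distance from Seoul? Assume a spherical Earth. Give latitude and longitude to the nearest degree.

≈ lat 24°, lon 81°

From cos δ = sin φ₁ sin φ₂ + cos φ₁ cos φ₂ cos Δλ, the central angle is δ ≈ 0.878 rad (50.3°).
Interpolate at f = 0.82 with slerp weights a = sin((1−f)δ)/sin δ ≈ 0.205, b = sin(fδ)/sin δ ≈ 0.857.
p = a·p₁ + b·p₂ ≈ (0.141, 0.903, 0.405); φ = arcsin(p_z) ≈ 23.90°, λ = atan2(p_y, p_x) ≈ 81.16°.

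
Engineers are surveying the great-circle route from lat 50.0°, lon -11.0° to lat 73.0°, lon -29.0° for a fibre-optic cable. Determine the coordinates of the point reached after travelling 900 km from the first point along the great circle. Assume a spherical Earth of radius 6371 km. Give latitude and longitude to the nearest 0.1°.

Write both endpoints as unit vectors p₁, p₂ with components (cos φ cos λ, cos φ sin λ, sin φ).
The central angle between the endpoints is δ = arccos(p₁·p₂) ≈ 0.424 rad (24.3°). The total great-circle distance is δ·R ≈ 0.424 × 6371 ≈ 2704 km, so the target fraction is f = 900/2704 ≈ 0.333.
Interpolate at f ≈ 0.333 with slerp weights a = sin((1−f)δ)/sin δ ≈ 0.678, b = sin(fδ)/sin δ ≈ 0.342.
p = a·p₁ + b·p₂ ≈ (0.516, -0.132, 0.847); φ = arcsin(p_z) ≈ 57.86°, λ = atan2(p_y, p_x) ≈ -14.33°.

≈ lat 57.9°, lon -14.3°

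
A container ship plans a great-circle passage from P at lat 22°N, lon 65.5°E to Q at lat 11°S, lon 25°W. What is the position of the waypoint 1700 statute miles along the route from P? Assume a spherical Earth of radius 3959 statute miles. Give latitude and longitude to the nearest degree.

Write both endpoints as unit vectors p₁, p₂ with components (cos φ cos λ, cos φ sin λ, sin φ).
The central angle between the endpoints is δ = arccos(p₁·p₂) ≈ 1.650 rad (94.6°). The total great-circle distance is δ·R ≈ 1.650 × 3959 ≈ 6534 mi, so the target fraction is f = 1700/6534 ≈ 0.260.
Interpolate at f ≈ 0.260 with slerp weights a = sin((1−f)δ)/sin δ ≈ 0.942, b = sin(fδ)/sin δ ≈ 0.418.
p = a·p₁ + b·p₂ ≈ (0.734, 0.622, 0.273); φ = arcsin(p_z) ≈ 15.86°, λ = atan2(p_y, p_x) ≈ 40.27°.

≈ lat 16°N, lon 40°E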